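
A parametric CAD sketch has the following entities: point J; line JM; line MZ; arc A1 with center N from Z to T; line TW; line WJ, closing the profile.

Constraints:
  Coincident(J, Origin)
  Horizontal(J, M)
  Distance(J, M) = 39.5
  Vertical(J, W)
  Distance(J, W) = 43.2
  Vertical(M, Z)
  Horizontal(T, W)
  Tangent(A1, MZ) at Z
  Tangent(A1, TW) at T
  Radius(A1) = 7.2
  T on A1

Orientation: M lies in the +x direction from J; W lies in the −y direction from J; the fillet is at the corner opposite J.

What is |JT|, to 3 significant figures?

53.9

J is at the origin; JM is horizontal with |JM| = 39.5 and M on the +x side, so M = (39.5, 0.00). J and W share the same x with |JW| = 43.2 and W on the −y side, so W = (0.00, -43.2). The virtual corner opposite J is at (39.5, -43.2). A1 meets MZ tangentially, so NZ is at right angles to MZ and the tangent condition forces NT to be normal to TW, with radius 7.2, so the center N sits 7.2 in from both sides at N = (32.3, -36.0). That places the tangent points at Z = (39.5, -36.0) on MZ and T = (32.3, -43.2) on TW. Then |JT| = |T − J| = 53.9.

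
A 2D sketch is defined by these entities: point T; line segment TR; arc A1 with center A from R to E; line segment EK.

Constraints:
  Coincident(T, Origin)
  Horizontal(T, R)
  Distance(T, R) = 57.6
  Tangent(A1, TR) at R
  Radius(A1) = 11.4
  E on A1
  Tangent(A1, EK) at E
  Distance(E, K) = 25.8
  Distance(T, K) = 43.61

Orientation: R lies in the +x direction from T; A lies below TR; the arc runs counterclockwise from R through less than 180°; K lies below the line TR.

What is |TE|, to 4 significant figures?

48.26

Checks: |AE| = 11.40 ✓; ∠(AE, EK) = 90.00° ✓; |EK| = 25.80 ✓; |TK| = 43.61 ✓.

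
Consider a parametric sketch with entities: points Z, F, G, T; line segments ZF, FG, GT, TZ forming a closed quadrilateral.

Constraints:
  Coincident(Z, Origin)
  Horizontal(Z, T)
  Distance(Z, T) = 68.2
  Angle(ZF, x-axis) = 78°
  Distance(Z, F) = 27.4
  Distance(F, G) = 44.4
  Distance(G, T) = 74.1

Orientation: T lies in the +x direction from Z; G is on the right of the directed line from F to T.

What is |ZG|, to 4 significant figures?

17.00

Z is at the origin; Z and T share the same y with |ZT| = 68.2 and T in +x, so T = (68.2, 0). ZF runs at 78.0° with |ZF| = 27.4, so F = (5.697, 26.80). G is determined by |FG| = 44.4 and |GT| = 74.1 together: it lies at the intersection of circle(F, 44.4) and circle(T, 74.1). With |FT| = 68.01, the foot of the radical line on FT is 8.128 from F and the perpendicular offset is √(44.4² − 8.128²) = 43.65. Taking the right-of-FT solution: G = (-4.035, -16.52).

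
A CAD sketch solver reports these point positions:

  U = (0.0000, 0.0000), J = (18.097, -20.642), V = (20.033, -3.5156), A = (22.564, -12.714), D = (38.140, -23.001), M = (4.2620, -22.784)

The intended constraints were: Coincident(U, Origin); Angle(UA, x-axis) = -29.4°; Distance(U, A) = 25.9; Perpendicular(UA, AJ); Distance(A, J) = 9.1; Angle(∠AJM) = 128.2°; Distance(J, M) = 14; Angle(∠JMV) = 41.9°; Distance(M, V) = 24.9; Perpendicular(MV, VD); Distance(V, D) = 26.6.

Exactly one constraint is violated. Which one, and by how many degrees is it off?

Perpendicular(MV, VD) — off by 7.80°.

U = (0.00, 0.00) ✓; UA at -29.40° ✓; |UA| = 25.90 ✓; ∠(UA, AJ) = 90.00° ✓; |AJ| = 9.100 ✓; ∠AJM = 128.2° ✓; |JM| = 14.00 ✓; ∠JMV = 41.90° ✓; |MV| = 24.90 ✓; ∠(MV, VD) = 97.80° ✗; |VD| = 26.60 ✓.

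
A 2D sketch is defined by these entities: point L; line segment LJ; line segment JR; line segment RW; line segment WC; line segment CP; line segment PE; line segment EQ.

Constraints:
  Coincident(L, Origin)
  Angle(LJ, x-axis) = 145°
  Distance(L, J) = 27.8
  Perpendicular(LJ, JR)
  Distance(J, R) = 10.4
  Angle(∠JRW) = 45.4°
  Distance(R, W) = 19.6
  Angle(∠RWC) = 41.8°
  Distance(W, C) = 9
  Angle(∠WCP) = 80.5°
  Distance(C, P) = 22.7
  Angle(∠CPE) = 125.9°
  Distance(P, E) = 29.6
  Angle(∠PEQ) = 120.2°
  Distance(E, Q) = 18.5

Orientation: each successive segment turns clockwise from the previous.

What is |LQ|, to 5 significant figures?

31.399

L is at the origin; LJ runs at 145.0° with length 27.8, so J = (-22.772, 15.945). LJ ⟂ JR, so JR runs at 55.000°; with |JR| = 10.4, R = (-16.807, 24.465). ∠JRW = 45.4° gives RW at -79.600° from the x-axis; with |RW| = 19.6, W = (-13.269, 5.1866). ∠RWC = 41.8° gives WC at 142.20° from the x-axis; with |WC| = 9.0, C = (-20.380, 10.703). ∠WCP = 80.5° gives CP at 42.700° from the x-axis; with |CP| = 22.7, P = (-3.6979, 26.097). ∠CPE = 125.9° gives PE at -11.400° from the x-axis; with |PE| = 29.6, E = (25.318, 20.246). ∠PEQ = 120.2° gives EQ at -71.200° from the x-axis; with |EQ| = 18.5, Q = (31.280, 2.7333). Then |LQ| = |Q − L| = 31.399.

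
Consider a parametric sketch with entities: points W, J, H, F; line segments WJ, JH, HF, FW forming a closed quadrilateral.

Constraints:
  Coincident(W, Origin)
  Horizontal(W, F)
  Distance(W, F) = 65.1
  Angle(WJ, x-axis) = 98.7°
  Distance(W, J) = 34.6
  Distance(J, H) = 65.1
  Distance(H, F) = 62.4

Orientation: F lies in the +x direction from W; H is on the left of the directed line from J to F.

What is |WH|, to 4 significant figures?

81.71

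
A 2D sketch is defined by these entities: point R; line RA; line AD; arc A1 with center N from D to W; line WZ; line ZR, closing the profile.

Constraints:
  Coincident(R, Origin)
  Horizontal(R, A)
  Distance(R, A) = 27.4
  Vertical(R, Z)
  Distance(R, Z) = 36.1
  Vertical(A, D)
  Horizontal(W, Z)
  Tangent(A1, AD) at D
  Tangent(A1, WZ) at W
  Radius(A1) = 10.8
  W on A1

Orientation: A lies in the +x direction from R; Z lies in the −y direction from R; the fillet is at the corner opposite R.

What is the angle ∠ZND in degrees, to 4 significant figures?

147.0°

R is at the origin; RA is horizontal with |RA| = 27.4 and A on the +x side, so A = (27.40, 0.000). R and Z share the same x with |RZ| = 36.1 and Z on the −y side, so Z = (0.000, -36.10). The virtual corner opposite R is at (27.40, -36.10). Since A1 is tangent to AD there, ND ⟂ AD and A1 meets WZ tangentially, so NW is at right angles to WZ, with radius 10.8, so the center N sits 10.8 in from both sides at N = (16.60, -25.30). That places the tangent points at D = (27.40, -25.30) on AD and W = (16.60, -36.10) on WZ. Then cos ∠ZND = NZ·ND / (|NZ||ND|), giving 147.0°.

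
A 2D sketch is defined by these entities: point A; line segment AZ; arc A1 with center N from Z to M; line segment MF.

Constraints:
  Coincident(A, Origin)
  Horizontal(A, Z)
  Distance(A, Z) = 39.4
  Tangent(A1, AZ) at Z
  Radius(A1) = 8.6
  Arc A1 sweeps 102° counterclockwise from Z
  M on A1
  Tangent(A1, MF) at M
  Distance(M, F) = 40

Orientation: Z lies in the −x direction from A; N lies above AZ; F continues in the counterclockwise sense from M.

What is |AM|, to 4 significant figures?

32.68

A is at the origin; AZ is horizontal with |AZ| = 39.4 and Z on the −x side, so Z = (-39.40, 0.000). A1 meets AZ tangentially, so NZ is at right angles to AZ, so N = Z + (0, 8.6) = (-39.40, 8.600). On A1, Z sits at bearing -90° from N; a 102° counterclockwise sweep puts M at bearing 12°, so M = N + 8.6·(cos 12°, sin 12°) = (-30.99, 10.39). Then |AM| = |M − A| = 32.68.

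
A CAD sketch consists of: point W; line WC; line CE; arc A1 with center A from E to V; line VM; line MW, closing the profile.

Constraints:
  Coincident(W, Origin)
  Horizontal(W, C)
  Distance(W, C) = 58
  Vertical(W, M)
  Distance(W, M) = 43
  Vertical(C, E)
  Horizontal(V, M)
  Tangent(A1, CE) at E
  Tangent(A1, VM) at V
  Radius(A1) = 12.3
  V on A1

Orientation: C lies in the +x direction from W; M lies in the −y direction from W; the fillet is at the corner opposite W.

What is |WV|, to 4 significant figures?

62.75

W is at the origin; W and C share the same y with |WC| = 58.0 and C on the +x side, so C = (58.00, 0.000). WM is vertical with |WM| = 43.0 and M on the −y side, so M = (0.000, -43.00). The virtual corner opposite W is at (58.00, -43.00). Tangency of A1 to CE means the radius AE is perpendicular to CE and A1 meets VM tangentially, so AV is at right angles to VM, with radius 12.3, so the center A sits 12.3 in from both sides at A = (45.70, -30.70). That places the tangent points at E = (58.00, -30.70) on CE and V = (45.70, -43.00) on VM. Then |WV| = |V − W| = 62.75.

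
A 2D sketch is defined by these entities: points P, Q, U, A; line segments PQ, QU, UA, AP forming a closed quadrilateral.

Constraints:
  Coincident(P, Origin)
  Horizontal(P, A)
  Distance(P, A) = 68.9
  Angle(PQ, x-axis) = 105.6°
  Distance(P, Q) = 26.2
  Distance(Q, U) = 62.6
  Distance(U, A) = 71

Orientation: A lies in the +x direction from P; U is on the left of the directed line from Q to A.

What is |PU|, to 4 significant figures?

77.14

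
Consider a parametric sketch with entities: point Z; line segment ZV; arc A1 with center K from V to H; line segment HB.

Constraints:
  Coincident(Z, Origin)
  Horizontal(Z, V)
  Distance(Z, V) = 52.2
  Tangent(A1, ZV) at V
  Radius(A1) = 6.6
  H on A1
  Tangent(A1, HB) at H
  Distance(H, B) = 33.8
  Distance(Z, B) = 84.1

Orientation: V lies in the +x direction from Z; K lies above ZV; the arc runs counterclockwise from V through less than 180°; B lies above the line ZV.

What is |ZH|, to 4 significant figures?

57.22

Z is at the origin; Z and V share the same y with |ZV| = 52.2 and V on the +x side, so V = (52.20, 0.000). Since A1 is tangent to ZV there, KV ⟂ ZV, so K = V + (0, 6.6) = (52.20, 6.600). Since KH ⟂ HB (tangency), |KB| = √(6.6² + 33.8²) = 34.44 regardless of where H sits on A1. So B lies on both circle(Z, 84.1) and circle(K, 34.44); the above-ZV intersection is B = (79.40, 27.72). H is the foot of the tangent from B: H = (57.17, 2.260).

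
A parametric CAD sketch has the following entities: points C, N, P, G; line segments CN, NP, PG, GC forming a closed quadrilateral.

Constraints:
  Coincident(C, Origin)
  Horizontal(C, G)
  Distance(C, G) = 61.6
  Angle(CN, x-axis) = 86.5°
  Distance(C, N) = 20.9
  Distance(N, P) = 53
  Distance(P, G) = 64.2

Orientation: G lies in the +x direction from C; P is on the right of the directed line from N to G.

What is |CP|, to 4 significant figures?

32.48

C is at the origin; CG is horizontal with |CG| = 61.6 and G in +x, so G = (61.6, 0). CN runs at 86.5° with |CN| = 20.9, so N = (1.276, 20.86). P is determined by |NP| = 53.0 and |PG| = 64.2 together: it lies at the intersection of circle(N, 53.0) and circle(G, 64.2). With |NG| = 63.83, the foot of the radical line on NG is 21.63 from N and the perpendicular offset is √(53.0² − 21.63²) = 48.38. Taking the right-of-NG solution: P = (5.907, -31.94).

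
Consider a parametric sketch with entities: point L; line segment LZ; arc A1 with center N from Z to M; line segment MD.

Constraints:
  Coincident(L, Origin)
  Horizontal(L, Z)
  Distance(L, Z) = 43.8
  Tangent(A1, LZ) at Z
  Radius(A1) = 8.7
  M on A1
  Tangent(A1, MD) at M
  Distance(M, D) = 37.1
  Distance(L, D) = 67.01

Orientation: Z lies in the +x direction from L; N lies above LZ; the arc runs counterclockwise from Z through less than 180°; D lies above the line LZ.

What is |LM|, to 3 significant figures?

53.3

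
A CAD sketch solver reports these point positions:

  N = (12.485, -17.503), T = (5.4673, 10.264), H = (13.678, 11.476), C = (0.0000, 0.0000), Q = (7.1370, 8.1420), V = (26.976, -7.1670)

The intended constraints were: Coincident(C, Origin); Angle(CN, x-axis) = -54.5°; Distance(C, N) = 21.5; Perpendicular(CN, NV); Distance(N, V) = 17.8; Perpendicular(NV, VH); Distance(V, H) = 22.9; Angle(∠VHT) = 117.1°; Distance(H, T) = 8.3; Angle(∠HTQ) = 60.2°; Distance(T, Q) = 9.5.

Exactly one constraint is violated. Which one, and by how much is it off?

Distance(T, Q) = 9.5 — off by 6.80.

C = (0.00, 0.00) ✓; CN at -54.50° ✓; |CN| = 21.50 ✓; ∠(CN, NV) = 90.00° ✓; |NV| = 17.80 ✓; ∠(NV, VH) = 90.00° ✓; |VH| = 22.90 ✓; ∠VHT = 117.1° ✓; |HT| = 8.300 ✓; ∠HTQ = 60.20° ✓; |TQ| = 2.700 ✗.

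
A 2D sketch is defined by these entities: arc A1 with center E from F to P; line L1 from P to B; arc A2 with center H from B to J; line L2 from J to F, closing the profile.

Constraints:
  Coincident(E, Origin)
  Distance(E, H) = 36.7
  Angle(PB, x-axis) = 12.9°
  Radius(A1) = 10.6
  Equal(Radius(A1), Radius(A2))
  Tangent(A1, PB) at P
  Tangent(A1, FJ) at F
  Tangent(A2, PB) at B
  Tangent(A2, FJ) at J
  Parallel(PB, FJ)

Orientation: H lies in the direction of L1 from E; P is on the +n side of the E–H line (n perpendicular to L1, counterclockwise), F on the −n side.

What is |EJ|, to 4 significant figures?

38.20

The slot axis is L1's direction at 12.9°, so u = (cos 12.9°, sin 12.9°) = (0.9748, 0.2233) and n = (−sin 12.9°, cos 12.9°) = (-0.2233, 0.9748). E is at the origin and H lies 36.7 along u from E, so H = 36.7·u = (35.77, 8.193). Tangency of A1 to both parallel lines with radius 10.6 puts P and F at E ± 10.6·n: P = (-2.366, 10.33), F = (2.366, -10.33). Equal radii place B and J the same way about H: B = H + 10.6·n = (33.41, 18.53), J = H − 10.6·n = (38.14, -2.139). Then |EJ| = |J − E| = 38.20.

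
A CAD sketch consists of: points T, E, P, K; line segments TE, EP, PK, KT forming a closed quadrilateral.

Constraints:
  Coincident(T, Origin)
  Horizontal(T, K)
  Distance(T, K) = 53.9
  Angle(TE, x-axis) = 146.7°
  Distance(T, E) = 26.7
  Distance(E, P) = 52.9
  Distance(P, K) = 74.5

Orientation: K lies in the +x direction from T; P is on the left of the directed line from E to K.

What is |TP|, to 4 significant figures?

58.81

Checks: |EP| = 52.90 ✓; |PK| = 74.50 ✓.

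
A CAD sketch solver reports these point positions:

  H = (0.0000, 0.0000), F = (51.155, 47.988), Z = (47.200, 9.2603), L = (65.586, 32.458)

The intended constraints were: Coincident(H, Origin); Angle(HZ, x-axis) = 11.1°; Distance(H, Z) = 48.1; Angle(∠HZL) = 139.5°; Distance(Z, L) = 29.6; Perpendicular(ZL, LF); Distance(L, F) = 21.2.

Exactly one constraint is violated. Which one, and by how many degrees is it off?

Perpendicular(ZL, LF) — off by 8.70°.

H = (0.00, 0.00) ✓; HZ at 11.10° ✓; |HZ| = 48.10 ✓; ∠HZL = 139.5° ✓; |ZL| = 29.60 ✓; ∠(ZL, LF) = 81.30° ✗; |LF| = 21.20 ✓.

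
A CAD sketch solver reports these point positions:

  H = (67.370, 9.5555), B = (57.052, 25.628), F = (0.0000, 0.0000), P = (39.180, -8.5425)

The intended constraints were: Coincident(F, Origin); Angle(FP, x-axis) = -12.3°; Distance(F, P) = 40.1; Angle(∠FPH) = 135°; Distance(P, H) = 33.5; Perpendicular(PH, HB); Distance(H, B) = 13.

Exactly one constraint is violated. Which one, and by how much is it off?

Distance(H, B) = 13 — off by 6.10.

F = (0.00, 0.00) ✓; FP at -12.30° ✓; |FP| = 40.10 ✓; ∠FPH = 135.0° ✓; |PH| = 33.50 ✓; ∠(PH, HB) = 90.00° ✓; |HB| = 19.10 ✗.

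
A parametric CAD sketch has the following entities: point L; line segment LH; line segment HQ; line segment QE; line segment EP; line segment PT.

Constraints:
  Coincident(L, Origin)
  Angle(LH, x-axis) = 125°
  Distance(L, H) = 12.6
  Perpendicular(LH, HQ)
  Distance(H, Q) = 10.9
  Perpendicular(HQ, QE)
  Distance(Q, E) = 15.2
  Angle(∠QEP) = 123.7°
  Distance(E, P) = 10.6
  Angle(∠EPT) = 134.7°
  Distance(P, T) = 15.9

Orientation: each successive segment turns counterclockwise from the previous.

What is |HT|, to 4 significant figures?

22.40

L is at the origin; LH runs at 125.0° with length 12.6, so H = (-7.227, 10.32). LH is perpendicular to HQ, so HQ runs at -145.0°; with |HQ| = 10.9, Q = (-16.16, 4.069). HQ ⟂ QE, so QE runs at -55.00°; with |QE| = 15.2, E = (-7.437, -8.382). ∠QEP = 123.7° gives EP at 1.300° from the x-axis; with |EP| = 10.6, P = (3.160, -8.141). ∠EPT = 134.7° gives PT at 46.60° from the x-axis; with |PT| = 15.9, T = (14.08, 3.411). Then |HT| = |T − H| = 22.40.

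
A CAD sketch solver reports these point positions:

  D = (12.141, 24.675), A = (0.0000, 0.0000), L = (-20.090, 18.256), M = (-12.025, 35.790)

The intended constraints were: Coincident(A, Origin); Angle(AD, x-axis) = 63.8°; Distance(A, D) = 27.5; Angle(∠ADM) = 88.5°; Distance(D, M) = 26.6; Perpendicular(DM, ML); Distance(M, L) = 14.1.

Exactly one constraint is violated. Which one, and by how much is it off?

Distance(M, L) = 14.1 — off by 5.20.

A = (0.00, 0.00) ✓; AD at 63.80° ✓; |AD| = 27.50 ✓; ∠ADM = 88.50° ✓; |DM| = 26.60 ✓; ∠(DM, ML) = 90.00° ✓; |ML| = 19.30 ✗.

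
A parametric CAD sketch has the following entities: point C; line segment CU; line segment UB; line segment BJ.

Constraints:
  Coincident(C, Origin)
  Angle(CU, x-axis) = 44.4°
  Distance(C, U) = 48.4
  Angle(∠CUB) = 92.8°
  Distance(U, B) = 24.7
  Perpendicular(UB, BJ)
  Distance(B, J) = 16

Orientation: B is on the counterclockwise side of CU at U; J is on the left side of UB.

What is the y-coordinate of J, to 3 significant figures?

41.7

C is at the origin; CU runs at 44.4° with length 48.4, so U = 48.4·(cos 44.4°, sin 44.4°) = (34.6, 33.9). ∠CUB = 92.8°, so UB runs at 44.4° + (180° − 92.8°) = 132° from the x-axis; with |UB| = 24.7, B = U + 24.7·(cos 132°, sin 132°) = (18.2, 52.3). UB ⟂ BJ; with |BJ| = 16.0 on the left of UB, J = B + 16.0·(-0.748, -0.664) = (6.22, 41.7). So J.y = 41.7.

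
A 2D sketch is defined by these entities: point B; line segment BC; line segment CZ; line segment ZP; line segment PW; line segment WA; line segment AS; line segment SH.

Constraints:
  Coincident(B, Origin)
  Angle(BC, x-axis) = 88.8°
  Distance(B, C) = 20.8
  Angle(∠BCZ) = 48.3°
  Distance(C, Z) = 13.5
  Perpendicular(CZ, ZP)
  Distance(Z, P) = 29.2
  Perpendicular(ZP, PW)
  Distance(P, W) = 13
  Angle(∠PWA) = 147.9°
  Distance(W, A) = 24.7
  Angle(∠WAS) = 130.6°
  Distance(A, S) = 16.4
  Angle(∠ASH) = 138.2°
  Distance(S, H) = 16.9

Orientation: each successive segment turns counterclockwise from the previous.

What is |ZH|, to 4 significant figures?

30.60

B is at the origin; BC runs at 88.8° with length 20.8, so C = (0.4356, 20.80). ∠BCZ = 48.3° gives CZ at -139.5° from the x-axis; with |CZ| = 13.5, Z = (-9.830, 12.03). The perpendicularity gives ZP at right angles to CZ, so ZP runs at -49.50°; with |ZP| = 29.2, P = (9.134, -10.18). ZP ⟂ PW, so PW runs at 40.50°; with |PW| = 13.0, W = (19.02, -1.733). ∠PWA = 147.9° gives WA at 72.60° from the x-axis; with |WA| = 24.7, A = (26.41, 21.84). ∠WAS = 130.6° gives AS at 122.0° from the x-axis; with |AS| = 16.4, S = (17.71, 35.74). ∠ASH = 138.2° gives SH at 163.8° from the x-axis; with |SH| = 16.9, H = (1.486, 40.46). Then |ZH| = |H − Z| = 30.60.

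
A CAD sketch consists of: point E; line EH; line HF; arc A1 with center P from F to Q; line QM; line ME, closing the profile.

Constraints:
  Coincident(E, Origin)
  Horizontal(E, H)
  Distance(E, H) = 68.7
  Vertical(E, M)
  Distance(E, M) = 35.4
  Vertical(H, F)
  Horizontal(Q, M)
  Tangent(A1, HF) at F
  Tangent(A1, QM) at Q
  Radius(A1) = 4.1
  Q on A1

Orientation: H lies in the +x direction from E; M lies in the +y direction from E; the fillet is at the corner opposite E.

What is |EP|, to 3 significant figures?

71.8

E is at the origin; E and H share the same y with |EH| = 68.7 and H on the +x side, so H = (68.7, 0.00). E and M share the same x with |EM| = 35.4 and M on the +y side, so M = (0.00, 35.4). The virtual corner opposite E is at (68.7, 35.4). Since A1 is tangent to HF there, PF ⟂ HF and tangency of A1 to QM means the radius PQ is perpendicular to QM, with radius 4.1, so the center P sits 4.1 in from both sides at P = (64.6, 31.3). Then |EP| = |P − E| = 71.8.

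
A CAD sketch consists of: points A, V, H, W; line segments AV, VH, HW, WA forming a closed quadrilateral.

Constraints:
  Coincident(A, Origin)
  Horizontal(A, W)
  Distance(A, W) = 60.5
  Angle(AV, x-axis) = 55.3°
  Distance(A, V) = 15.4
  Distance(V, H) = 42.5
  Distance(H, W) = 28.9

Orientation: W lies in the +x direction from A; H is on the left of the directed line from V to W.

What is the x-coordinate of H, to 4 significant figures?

48.95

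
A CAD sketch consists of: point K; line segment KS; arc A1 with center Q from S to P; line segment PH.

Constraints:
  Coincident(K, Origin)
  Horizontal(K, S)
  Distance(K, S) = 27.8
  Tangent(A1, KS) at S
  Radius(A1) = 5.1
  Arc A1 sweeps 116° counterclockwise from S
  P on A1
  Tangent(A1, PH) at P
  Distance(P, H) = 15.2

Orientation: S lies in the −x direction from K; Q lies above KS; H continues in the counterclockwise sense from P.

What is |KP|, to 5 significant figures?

24.348

K is at the origin; KS is horizontal with |KS| = 27.8 and S on the −x side, so S = (-27.800, 0.0000). Since A1 is tangent to KS there, QS ⟂ KS, so Q = S + (0, 5.1) = (-27.800, 5.1000). On A1, S sits at bearing -90° from Q; a 116° counterclockwise sweep puts P at bearing 26°, so P = Q + 5.1·(cos 26°, sin 26°) = (-23.216, 7.3357). Then |KP| = |P − K| = 24.348.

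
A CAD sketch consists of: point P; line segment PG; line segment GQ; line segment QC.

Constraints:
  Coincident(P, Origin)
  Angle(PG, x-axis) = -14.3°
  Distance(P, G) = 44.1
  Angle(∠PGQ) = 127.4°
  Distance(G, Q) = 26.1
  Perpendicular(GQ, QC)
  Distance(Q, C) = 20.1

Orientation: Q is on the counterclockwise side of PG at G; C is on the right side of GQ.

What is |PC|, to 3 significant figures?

76.4

∠PGQ = 127.4°, so GQ runs at -14.3° + (180° − 127.4°) = 38.3° from the x-axis; with |GQ| = 26.1, Q = G + 26.1·(cos 38.3°, sin 38.3°) = (63.2, 5.28). GQ ⟂ QC; with |QC| = 20.1 on the right of GQ, C = Q + 20.1·(0.620, -0.785) = (75.7, -10.5). Then |PC| = |C − P| = 76.4.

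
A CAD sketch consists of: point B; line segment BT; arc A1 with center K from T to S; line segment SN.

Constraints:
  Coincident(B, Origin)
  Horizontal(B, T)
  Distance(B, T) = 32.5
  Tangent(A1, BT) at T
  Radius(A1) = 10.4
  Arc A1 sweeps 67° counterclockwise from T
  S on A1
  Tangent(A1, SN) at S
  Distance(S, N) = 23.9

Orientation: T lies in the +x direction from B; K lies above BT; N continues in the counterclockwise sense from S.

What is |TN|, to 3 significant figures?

34.1

B is at the origin; B and T share the same y with |BT| = 32.5 and T on the +x side, so T = (32.5, 0.00). Tangency of A1 to BT means the radius KT is perpendicular to BT, so K = T + (0, 10.4) = (32.5, 10.4). On A1, T sits at bearing -90° from K; a 67° counterclockwise sweep puts S at bearing -23°, so S = K + 10.4·(cos -23°, sin -23°) = (42.1, 6.34). Tangency of A1 to SN means the radius KS is perpendicular to SN, so SN runs along (−sin -23°, cos -23°); with |SN| = 23.9, N = (51.4, 28.3). Then |TN| = |N − T| = 34.1.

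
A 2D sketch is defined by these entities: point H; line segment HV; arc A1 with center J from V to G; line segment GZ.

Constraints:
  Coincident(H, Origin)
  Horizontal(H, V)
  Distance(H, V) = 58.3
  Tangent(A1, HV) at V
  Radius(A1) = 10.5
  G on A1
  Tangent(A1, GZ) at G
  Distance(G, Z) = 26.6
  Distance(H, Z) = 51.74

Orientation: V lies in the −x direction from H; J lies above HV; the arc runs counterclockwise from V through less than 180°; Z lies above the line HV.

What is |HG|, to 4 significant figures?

48.85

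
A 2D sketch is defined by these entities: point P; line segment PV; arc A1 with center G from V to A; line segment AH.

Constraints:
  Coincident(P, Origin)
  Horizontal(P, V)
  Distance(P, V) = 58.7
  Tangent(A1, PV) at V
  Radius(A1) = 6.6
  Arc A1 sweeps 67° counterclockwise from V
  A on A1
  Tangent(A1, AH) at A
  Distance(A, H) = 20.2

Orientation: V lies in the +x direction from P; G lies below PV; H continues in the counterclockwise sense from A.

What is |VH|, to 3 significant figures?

26.6

On A1, V sits at bearing 90° from G; a 67° counterclockwise sweep puts A at bearing 157°, so A = G + 6.6·(cos 157°, sin 157°) = (52.6, -4.02). Tangency of A1 to AH means the radius GA is perpendicular to AH, so AH runs along (−sin 157°, cos 157°); with |AH| = 20.2, H = (44.7, -22.6). Then |VH| = |H − V| = 26.6.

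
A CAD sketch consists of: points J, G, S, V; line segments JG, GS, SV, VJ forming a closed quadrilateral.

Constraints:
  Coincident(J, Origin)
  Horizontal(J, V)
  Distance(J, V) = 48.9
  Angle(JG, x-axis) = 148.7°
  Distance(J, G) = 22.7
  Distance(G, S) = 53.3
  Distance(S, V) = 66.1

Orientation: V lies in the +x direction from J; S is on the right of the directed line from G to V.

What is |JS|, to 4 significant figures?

39.54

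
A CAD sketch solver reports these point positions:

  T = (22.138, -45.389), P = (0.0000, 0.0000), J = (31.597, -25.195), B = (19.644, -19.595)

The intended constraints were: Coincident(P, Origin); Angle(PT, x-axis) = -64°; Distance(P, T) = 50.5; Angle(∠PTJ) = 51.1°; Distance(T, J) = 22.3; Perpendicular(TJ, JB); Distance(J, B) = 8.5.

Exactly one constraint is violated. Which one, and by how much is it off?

Distance(J, B) = 8.5 — off by 4.70.

P = (0.00, 0.00) ✓; PT at -64.00° ✓; |PT| = 50.50 ✓; ∠PTJ = 51.10° ✓; |TJ| = 22.30 ✓; ∠(TJ, JB) = 90.00° ✓; |JB| = 13.20 ✗.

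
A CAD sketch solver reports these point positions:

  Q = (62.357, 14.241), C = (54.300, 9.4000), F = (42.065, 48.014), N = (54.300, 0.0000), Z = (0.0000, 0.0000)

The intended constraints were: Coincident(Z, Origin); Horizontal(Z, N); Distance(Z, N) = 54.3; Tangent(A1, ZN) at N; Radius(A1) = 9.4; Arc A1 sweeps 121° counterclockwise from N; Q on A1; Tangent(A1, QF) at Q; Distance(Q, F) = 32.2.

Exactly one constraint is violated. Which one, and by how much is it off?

Distance(Q, F) = 32.2 — off by 7.20.

Z = (0.00, 0.00) ✓; Z.y = 0.00, N.y = 0.00 ✓; |ZN| = 54.30 ✓; ∠(CN, NZ) = 90.00° ✓; |CN| = 9.400 ✓; bearing(C→Q) − bearing(C→N) = 121.0° ✓; |CQ| = 9.399 ✓; ∠(CQ, QF) = 90.00° ✓; |QF| = 39.40 ✗.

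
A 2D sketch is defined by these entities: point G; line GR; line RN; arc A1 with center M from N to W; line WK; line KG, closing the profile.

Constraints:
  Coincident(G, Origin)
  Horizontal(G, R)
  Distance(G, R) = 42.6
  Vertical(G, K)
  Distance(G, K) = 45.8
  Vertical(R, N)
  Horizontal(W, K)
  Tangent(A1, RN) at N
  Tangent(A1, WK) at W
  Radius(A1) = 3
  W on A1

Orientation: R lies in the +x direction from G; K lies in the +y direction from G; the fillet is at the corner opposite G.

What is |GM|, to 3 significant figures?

58.3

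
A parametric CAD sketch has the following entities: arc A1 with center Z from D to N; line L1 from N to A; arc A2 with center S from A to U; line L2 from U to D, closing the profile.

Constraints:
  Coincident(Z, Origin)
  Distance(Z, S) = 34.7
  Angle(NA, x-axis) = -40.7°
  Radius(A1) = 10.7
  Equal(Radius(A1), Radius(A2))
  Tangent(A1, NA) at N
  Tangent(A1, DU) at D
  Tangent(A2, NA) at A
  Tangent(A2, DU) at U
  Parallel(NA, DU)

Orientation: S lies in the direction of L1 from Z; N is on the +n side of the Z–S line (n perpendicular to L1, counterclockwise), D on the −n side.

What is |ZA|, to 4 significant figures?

36.31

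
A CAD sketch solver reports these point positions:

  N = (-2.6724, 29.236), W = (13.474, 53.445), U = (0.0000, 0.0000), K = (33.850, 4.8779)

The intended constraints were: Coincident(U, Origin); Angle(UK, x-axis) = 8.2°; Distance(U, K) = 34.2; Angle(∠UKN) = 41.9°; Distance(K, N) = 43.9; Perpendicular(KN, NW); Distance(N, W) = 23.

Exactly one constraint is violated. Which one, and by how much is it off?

Distance(N, W) = 23 — off by 6.10.

U = (0.00, 0.00) ✓; UK at 8.200° ✓; |UK| = 34.20 ✓; ∠UKN = 41.90° ✓; |KN| = 43.90 ✓; ∠(KN, NW) = 90.00° ✓; |NW| = 29.10 ✗.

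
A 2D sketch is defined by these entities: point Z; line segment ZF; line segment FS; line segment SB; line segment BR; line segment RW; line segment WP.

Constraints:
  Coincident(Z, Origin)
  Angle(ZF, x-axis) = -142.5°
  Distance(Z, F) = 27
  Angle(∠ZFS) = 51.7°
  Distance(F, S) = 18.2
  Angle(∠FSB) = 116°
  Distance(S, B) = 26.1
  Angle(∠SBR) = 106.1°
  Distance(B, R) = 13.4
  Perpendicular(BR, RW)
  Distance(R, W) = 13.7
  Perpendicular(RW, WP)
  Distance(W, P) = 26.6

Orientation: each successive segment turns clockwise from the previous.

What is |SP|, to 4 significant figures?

12.84

Z is at the origin; ZF runs at -142.5° with length 27.0, so F = (-21.42, -16.44). ∠ZFS = 51.7° gives FS at 89.20° from the x-axis; with |FS| = 18.2, S = (-21.17, 1.762). ∠FSB = 116.0° gives SB at 25.20° from the x-axis; with |SB| = 26.1, B = (2.450, 12.87). ∠SBR = 106.1° gives BR at -48.70° from the x-axis; with |BR| = 13.4, R = (11.29, 2.808). The perpendicularity gives RW at right angles to BR, so RW runs at -138.7°; with |RW| = 13.7, W = (1.001, -6.234). RW is perpendicular to WP, so WP runs at 131.3°; with |WP| = 26.6, P = (-16.55, 13.75). Then |SP| = |P − S| = 12.84.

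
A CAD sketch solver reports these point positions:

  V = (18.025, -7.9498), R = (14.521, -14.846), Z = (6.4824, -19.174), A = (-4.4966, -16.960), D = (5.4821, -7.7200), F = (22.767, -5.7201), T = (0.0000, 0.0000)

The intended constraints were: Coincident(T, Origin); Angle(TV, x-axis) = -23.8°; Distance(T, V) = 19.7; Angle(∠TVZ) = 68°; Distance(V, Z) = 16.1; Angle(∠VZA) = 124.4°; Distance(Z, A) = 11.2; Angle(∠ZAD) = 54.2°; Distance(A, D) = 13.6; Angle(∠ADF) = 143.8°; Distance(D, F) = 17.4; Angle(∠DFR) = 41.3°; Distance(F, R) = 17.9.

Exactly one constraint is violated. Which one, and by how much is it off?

Distance(F, R) = 17.9 — off by 5.60.

T = (0.00, 0.00) ✓; TV at -23.80° ✓; |TV| = 19.70 ✓; ∠TVZ = 68.00° ✓; |VZ| = 16.10 ✓; ∠VZA = 124.4° ✓; |ZA| = 11.20 ✓; ∠ZAD = 54.20° ✓; |AD| = 13.60 ✓; ∠ADF = 143.8° ✓; |DF| = 17.40 ✓; ∠DFR = 41.30° ✓; |FR| = 12.30 ✗.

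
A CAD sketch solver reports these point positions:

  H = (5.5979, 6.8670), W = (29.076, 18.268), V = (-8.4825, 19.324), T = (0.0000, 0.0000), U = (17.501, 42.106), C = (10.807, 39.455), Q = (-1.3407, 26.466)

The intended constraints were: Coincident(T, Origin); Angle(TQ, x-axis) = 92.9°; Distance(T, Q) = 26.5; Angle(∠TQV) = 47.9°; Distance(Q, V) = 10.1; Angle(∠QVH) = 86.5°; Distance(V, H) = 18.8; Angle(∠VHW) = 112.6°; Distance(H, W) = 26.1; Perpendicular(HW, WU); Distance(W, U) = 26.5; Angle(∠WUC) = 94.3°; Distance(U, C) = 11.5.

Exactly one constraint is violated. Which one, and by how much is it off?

Distance(U, C) = 11.5 — off by 4.30.

T = (0.00, 0.00) ✓; TQ at 92.90° ✓; |TQ| = 26.50 ✓; ∠TQV = 47.90° ✓; |QV| = 10.10 ✓; ∠QVH = 86.50° ✓; |VH| = 18.80 ✓; ∠VHW = 112.6° ✓; |HW| = 26.10 ✓; ∠(HW, WU) = 90.00° ✓; |WU| = 26.50 ✓; ∠WUC = 94.29° ✓; |UC| = 7.200 ✗.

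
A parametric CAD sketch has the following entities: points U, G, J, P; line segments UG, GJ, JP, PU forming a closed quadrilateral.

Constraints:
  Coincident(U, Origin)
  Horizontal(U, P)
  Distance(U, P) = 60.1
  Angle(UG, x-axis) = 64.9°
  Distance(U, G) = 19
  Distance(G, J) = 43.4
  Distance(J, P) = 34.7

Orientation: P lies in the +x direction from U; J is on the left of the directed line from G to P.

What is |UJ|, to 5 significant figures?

58.585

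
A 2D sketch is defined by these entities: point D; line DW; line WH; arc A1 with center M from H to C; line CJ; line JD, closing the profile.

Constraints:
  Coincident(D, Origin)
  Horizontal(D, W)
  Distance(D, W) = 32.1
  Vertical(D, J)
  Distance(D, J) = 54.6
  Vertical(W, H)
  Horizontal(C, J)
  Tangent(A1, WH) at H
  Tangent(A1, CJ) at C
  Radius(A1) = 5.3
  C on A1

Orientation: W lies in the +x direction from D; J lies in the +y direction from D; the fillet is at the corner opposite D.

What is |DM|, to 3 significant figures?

56.1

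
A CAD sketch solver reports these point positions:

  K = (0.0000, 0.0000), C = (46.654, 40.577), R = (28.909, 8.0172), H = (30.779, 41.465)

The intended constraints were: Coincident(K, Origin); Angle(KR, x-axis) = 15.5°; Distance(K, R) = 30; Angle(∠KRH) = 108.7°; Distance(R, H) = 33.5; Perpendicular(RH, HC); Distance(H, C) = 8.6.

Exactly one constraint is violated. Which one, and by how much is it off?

Distance(H, C) = 8.6 — off by 7.30.

K = (0.00, 0.00) ✓; KR at 15.50° ✓; |KR| = 30.00 ✓; ∠KRH = 108.7° ✓; |RH| = 33.50 ✓; ∠(RH, HC) = 90.00° ✓; |HC| = 15.90 ✗.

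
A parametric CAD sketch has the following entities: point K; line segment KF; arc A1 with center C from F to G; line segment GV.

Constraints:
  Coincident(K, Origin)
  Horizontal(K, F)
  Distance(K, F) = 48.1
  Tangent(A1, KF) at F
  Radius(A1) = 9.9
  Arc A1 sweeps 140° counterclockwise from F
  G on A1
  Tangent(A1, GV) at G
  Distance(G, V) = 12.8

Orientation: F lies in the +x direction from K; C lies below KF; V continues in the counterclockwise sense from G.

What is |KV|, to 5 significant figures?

57.599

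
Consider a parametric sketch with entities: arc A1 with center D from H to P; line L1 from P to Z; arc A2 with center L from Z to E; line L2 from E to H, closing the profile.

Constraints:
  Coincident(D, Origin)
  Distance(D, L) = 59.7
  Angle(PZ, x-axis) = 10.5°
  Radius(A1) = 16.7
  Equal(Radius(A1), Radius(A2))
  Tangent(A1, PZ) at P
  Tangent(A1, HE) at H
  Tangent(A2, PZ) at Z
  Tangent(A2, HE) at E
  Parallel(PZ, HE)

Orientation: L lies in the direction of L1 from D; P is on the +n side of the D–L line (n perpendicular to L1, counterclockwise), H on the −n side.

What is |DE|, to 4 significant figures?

61.99

Tangency of A1 to both parallel lines with radius 16.7 puts P and H at D ± 16.7·n: P = (-3.043, 16.42), H = (3.043, -16.42). Equal radii place Z and E the same way about L: Z = L + 16.7·n = (55.66, 27.30), E = L − 16.7·n = (61.74, -5.541). Then |DE| = |E − D| = 61.99.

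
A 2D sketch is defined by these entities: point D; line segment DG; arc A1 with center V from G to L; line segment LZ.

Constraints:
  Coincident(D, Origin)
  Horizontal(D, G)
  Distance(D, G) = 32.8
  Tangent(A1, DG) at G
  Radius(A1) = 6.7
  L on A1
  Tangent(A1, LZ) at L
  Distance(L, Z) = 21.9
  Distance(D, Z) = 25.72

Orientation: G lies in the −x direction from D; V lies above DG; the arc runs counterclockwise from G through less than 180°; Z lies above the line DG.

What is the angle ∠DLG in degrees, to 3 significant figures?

146°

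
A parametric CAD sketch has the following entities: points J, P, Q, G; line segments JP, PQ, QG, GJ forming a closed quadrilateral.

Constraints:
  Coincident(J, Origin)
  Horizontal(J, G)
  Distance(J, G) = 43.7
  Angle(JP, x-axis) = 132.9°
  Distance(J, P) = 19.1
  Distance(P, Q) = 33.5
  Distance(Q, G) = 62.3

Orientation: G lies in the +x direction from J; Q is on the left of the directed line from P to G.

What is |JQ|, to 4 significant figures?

44.73

J is at the origin; JG is horizontal with |JG| = 43.7 and G in +x, so G = (43.7, 0). JP runs at 132.9° with |JP| = 19.1, so P = (-13.00, 13.99). Q is determined by |PQ| = 33.5 and |QG| = 62.3 together: it lies at the intersection of circle(P, 33.5) and circle(G, 62.3). With |PG| = 58.40, the foot of the radical line on PG is 5.580 from P and the perpendicular offset is √(33.5² − 5.580²) = 33.03. Taking the left-of-PG solution: Q = (0.3296, 44.72).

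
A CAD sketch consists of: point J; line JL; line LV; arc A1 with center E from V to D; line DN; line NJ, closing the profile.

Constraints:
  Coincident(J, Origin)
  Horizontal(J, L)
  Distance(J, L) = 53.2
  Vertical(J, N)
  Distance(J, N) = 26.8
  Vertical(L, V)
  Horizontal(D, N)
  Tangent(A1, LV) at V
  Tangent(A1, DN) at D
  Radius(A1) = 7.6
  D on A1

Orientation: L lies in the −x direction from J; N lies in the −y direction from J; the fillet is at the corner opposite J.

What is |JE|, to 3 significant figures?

49.5

JN is vertical with |JN| = 26.8 and N on the −y side, so N = (0.00, -26.8). The virtual corner opposite J is at (-53.2, -26.8). Tangency of A1 to LV means the radius EV is perpendicular to LV and tangency of A1 to DN means the radius ED is perpendicular to DN, with radius 7.6, so the center E sits 7.6 in from both sides at E = (-45.6, -19.2). Then |JE| = |E − J| = 49.5.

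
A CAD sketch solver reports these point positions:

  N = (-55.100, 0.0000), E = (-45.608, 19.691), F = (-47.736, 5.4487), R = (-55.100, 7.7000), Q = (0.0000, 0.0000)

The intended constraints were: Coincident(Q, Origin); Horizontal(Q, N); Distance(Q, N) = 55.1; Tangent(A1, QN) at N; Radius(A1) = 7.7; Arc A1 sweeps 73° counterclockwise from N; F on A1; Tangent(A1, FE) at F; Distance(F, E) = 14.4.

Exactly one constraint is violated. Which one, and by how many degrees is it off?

Tangent(A1, FE) at F — off by 8.50°.

Q = (0.00, 0.00) ✓; Q.y = 0.00, N.y = 0.00 ✓; |QN| = 55.10 ✓; ∠(RN, NQ) = 90.00° ✓; |RN| = 7.700 ✓; bearing(R→F) − bearing(R→N) = 73.00° ✓; |RF| = 7.700 ✓; ∠(RF, FE) = 81.50° ✗; |FE| = 14.40 ✓.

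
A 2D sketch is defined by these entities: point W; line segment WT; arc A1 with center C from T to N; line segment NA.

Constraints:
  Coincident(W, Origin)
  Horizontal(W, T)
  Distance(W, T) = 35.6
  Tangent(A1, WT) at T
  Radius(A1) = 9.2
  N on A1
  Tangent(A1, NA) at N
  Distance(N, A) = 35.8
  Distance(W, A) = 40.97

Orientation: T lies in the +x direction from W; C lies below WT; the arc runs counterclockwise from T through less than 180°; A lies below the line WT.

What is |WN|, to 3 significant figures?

27.7

W is at the origin; W and T share the same y with |WT| = 35.6 and T on the +x side, so T = (35.6, 0.00). A1 meets WT tangentially, so CT is at right angles to WT, so C = T + (0, -9.2) = (35.6, -9.20). Since CN ⟂ NA (tangency), |CA| = √(9.2² + 35.8²) = 37.0 regardless of where N sits on A1. So A lies on both circle(W, 40.97) and circle(C, 37.0); the below-WT intersection is A = (13.4, -38.7). N is the foot of the tangent from A: N = (27.1, -5.67).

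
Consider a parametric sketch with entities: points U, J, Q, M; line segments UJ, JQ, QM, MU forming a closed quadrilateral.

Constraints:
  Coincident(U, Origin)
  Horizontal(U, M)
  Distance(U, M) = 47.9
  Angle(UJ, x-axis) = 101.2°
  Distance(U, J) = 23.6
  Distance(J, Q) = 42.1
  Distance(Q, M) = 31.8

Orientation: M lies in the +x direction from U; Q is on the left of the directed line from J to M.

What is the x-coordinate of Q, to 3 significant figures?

37.0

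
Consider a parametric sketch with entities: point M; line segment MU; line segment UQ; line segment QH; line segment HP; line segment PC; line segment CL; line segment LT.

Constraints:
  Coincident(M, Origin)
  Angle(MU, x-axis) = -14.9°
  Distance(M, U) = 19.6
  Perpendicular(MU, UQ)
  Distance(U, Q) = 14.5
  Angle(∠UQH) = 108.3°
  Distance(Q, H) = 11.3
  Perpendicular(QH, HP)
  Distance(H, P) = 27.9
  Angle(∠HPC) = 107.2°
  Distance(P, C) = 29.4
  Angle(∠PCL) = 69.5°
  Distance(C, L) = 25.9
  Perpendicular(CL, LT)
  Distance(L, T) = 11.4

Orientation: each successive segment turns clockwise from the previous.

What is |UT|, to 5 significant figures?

2.4584

M is at the origin; MU runs at -14.9° with length 19.6, so U = (18.941, -5.0398). MU is perpendicular to UQ, so UQ runs at -104.90°; with |UQ| = 14.5, Q = (15.213, -19.052). ∠UQH = 108.3° gives QH at -176.60° from the x-axis; with |QH| = 11.3, H = (3.9324, -19.722). QH ⟂ HP, so HP runs at 93.400°; with |HP| = 27.9, P = (2.2778, 8.1285). ∠HPC = 107.2° gives PC at 20.600° from the x-axis; with |PC| = 29.4, C = (29.798, 18.473). ∠PCL = 69.5° gives CL at -89.900° from the x-axis; with |CL| = 25.9, L = (29.843, -7.4273). The perpendicularity gives LT at right angles to CL, so LT runs at -179.90°; with |LT| = 11.4, T = (18.443, -7.4472). Then |UT| = |T − U| = 2.4584.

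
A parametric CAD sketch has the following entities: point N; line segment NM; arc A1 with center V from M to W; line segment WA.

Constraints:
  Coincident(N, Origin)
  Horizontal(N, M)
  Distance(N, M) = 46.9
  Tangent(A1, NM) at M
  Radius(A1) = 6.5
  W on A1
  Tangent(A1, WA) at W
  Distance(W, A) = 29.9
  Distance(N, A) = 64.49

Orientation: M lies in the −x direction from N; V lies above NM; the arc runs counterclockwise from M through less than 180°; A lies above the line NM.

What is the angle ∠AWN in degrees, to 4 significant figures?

126.8°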